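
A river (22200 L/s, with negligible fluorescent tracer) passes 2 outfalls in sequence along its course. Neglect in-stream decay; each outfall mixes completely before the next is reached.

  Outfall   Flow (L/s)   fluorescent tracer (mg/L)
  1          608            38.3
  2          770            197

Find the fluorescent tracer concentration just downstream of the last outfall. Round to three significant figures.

After outfall 1: Q = 22200 + 608.0 = 22810 L/s; C = (22200·0 + 608.0·38.30)/22810 = 1.021 mg/L.
After outfall 2: Q = 22810 + 770.0 = 23580 L/s; C = (22810·1.021 + 770.0·197.0)/23580 = 7.421 mg/L.

7.42 mg/L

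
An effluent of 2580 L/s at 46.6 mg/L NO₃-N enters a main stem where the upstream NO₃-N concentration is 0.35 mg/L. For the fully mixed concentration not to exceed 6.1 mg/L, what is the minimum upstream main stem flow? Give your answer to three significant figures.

18200 L/s

Set C_mix = 6.1: (Q·0.3500 + 2580·46.60) / (Q + 2580) = 6.1
→ Q = 2580·(46.60 − 6.1)/(6.1 − 0.3500) = 18170 L/s.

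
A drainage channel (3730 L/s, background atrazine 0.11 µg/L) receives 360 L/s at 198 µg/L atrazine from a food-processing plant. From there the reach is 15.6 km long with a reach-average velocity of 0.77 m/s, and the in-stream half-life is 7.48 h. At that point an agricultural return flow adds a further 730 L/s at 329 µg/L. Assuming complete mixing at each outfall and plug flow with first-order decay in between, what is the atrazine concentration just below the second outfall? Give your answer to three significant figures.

58.7 µg/L

After mixing, C = (3730·0.1100 + 360.0·198.0) / 4090 = 71690/4090 = 17.53 µg/L; combined flow 4090 L/s.
Travel time t = 15.6·1000 / 0.77 = 20260 s = 5.628 h.
Half-life 7.48 h → k = ln 2 / 7.48 = 0.09267 h⁻¹ = 2.224 d⁻¹.
First-order decay: C = 17.53·exp(−k·t) = 17.53·0.5936 = 10.41 µg/L.
Second outfall: C = (4090·10.41 + 730.0·329.0)/4820 = 58.66 µg/L.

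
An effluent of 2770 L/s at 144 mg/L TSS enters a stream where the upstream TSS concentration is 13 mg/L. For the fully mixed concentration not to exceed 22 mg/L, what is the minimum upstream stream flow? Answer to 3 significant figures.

37500 L/s

Set C_mix = 22: (Q·13.00 + 2770·144.0) / (Q + 2770) = 22
→ Q = 2770·(144.0 − 22)/(22 − 13.00) = 37550 L/s.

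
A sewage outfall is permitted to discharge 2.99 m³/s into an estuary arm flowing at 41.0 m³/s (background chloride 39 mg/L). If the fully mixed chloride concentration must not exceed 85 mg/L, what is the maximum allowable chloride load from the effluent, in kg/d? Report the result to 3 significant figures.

185000 kg/d

Mass balance at the limit: 41.00·39.00 + 2.990·Cₑ = 43.99·85 → Cₑ = 715.8 mg/L.
Load = 2.990 m³/s × 715.8 g/m³ × 86 400 s/d = 184900 kg/d.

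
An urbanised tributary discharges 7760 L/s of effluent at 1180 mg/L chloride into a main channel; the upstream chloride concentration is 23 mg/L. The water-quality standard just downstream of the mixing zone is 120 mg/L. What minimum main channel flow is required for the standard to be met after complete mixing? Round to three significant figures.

84800 L/s

Set C_mix = 120: (Q·23.00 + 7760·1180) / (Q + 7760) = 120
→ Q = 7760·(1180 − 120)/(120 − 23.00) = 84800 L/s.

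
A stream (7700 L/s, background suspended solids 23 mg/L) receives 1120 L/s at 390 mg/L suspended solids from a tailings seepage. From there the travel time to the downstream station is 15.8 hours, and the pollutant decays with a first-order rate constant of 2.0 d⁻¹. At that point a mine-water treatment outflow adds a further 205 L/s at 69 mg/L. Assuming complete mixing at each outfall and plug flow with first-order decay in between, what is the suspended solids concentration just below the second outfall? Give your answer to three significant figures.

Mixed concentration C = ΣQC/ΣQ = (7700·23.00 + 1120·390.0) / 8820 = 613900/8820 = 69.60 mg/L; combined flow 8820 L/s.
Decay over the reach: 69.60·exp(−kt) = 69.60·0.2680 = 18.66 mg/L.
Second outfall: C = (8820·18.66 + 205.0·69.00)/9025 = 19.80 mg/L.

19.8 mg/L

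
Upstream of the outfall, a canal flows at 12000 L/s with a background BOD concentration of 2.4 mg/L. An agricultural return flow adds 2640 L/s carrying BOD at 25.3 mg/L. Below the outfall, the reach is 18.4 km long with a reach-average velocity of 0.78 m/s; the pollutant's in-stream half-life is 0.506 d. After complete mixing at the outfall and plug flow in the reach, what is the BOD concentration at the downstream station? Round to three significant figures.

Mixed concentration C = ΣQC/ΣQ = (12000·2.400 + 2640·25.30) / 14640 = 95590/14640 = 6.530 mg/L.
Travel time t = 18.4·1000 / 0.78 = 23590 s = 6.553 h.
Half-life 0.506 d → k = ln 2 / 0.506 = 1.370 d⁻¹.
First-order decay: C = 6.530·exp(−k·t) = 6.530·0.6880 = 4.492 mg/L.

4.49 mg/L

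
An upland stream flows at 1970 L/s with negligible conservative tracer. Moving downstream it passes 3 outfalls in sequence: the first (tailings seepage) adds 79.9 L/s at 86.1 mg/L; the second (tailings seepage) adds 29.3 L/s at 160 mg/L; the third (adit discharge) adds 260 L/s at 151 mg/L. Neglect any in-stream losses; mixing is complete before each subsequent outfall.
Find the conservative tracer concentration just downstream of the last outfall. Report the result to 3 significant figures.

Below outfall 1: Q → 2050 L/s, C = (1970·0 + 79.90·86.10)/2050 = 3.356 mg/L.
Below outfall 2: Q → 2079 L/s, C = (2050·3.356 + 29.30·160.0)/2079 = 5.563 mg/L.
Below outfall 3: Q → 2339 L/s, C = (2079·5.563 + 260.0·151.0)/2339 = 21.73 mg/L.

21.7 mg/L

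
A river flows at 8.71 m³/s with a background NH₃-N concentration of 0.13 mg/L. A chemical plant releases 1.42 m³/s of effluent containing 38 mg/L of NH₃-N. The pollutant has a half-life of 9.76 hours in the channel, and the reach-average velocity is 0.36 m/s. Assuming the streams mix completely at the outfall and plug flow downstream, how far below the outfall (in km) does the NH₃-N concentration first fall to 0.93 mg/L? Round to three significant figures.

32.2 km

Flow-weighted average: C = (8.710·0.1300 + 1.420·38.00) / 10.13 = 55.09/10.13 = 5.439 mg/L.
Half-life 9.76 h → k = ln 2 / 9.76 = 0.07102 h⁻¹ = 1.704 d⁻¹.
Set 5.439·exp(−k·t) = 0.93 → t = ln(5.439/0.93)/k = 89520 s = 24.87 h.
Distance = v·t = 0.36·89520 = 32230 m = 32.23 km.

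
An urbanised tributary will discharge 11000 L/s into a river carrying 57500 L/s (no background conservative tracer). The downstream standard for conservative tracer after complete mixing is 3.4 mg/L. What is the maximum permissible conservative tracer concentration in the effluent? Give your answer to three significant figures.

21.2 mg/L

At the limit, (Qr·Cr + Qe·Cₑ)/(Qr + Qe) = 3.4:
Cₑ = (68500·3.4 − 57500·0) / 11000 = 21.17 mg/L.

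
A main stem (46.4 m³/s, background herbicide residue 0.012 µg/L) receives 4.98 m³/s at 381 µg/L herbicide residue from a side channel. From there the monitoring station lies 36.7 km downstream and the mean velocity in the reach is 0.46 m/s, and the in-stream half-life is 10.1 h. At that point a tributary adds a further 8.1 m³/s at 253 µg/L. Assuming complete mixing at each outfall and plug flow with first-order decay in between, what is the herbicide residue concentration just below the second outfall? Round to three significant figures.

41.4 µg/L

After mixing, C = (46.40·0.01200 + 4.980·381.0) / 51.38 = 1898/51.38 = 36.94 µg/L; combined flow 51.38 m³/s.
Travel time t = 36.7·1000 / 0.46 = 79780 s = 22.16 h.
Half-life 10.1 h → k = ln 2 / 10.1 = 0.06863 h⁻¹ = 1.647 d⁻¹.
After decay, C = 36.94 × e^(−kt) = 36.94 × 0.2185 = 8.072 µg/L.
Second outfall: C = (51.38·8.072 + 8.100·253.0)/59.48 = 41.43 µg/L.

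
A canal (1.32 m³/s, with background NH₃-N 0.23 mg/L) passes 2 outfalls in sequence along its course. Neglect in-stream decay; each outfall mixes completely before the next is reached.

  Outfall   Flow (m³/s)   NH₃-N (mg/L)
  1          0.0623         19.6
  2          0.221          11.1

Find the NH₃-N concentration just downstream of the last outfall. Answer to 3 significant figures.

Below outfall 1: Q → 1.382 m³/s, C = (1.320·0.2300 + 0.06230·19.60)/1.382 = 1.103 mg/L.
Below outfall 2: Q → 1.603 m³/s, C = (1.382·1.103 + 0.2210·11.10)/1.603 = 2.481 mg/L.

2.48 mg/L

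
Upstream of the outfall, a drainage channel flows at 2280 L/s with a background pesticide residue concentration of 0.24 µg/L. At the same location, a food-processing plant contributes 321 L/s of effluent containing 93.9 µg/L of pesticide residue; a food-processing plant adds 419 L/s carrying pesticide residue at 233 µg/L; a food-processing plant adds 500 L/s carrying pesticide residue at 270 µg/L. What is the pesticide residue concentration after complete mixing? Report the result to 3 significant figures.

After mixing, C = (2280·0.2400 + 321.0·93.90 + 419.0·233.0 + 500.0·270.0) / 3520 = 263300/3520 = 74.81 µg/L.

74.8 µg/L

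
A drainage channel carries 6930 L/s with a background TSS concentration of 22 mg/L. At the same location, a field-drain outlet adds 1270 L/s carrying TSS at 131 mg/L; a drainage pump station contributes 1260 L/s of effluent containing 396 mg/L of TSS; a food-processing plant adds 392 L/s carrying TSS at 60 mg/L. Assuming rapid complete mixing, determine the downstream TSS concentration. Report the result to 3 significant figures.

85.4 mg/L

Mixed concentration C = ΣQC/ΣQ = (6930·22.00 + 1270·131.0 + 1260·396.0 + 392.0·60.00) / 9852 = 841300/9852 = 85.39 mg/L.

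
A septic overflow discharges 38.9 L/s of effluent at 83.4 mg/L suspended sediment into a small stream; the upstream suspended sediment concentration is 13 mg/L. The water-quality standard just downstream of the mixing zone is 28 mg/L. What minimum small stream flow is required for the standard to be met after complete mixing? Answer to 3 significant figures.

Set C_mix = 28: (Q·13.00 + 38.90·83.40) / (Q + 38.90) = 28
→ Q = 38.90·(83.40 − 28)/(28 − 13.00) = 143.7 L/s.

144 L/s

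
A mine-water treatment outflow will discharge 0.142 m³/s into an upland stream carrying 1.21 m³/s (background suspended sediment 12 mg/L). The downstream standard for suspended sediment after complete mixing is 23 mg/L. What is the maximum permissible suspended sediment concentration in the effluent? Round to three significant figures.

117 mg/L

At the limit, (Qr·Cr + Qe·Cₑ)/(Qr + Qe) = 23:
Cₑ = (1.352·23 − 1.210·12.00) / 0.1420 = 116.7 mg/L.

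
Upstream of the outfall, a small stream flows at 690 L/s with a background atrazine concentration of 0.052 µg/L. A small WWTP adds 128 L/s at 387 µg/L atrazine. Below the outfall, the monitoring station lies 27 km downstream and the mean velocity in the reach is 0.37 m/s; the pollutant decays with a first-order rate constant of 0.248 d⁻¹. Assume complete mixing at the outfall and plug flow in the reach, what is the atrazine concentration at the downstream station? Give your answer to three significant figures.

49.1 µg/L

Flow-weighted average: C = (690.0·0.05200 + 128.0·387.0) / 818.0 = 49570/818.0 = 60.60 µg/L.
Travel time t = 27·1000 / 0.37 = 72970 s = 20.27 h.
First-order decay: C = 60.60·exp(−k·t) = 60.60·0.8110 = 49.15 µg/L.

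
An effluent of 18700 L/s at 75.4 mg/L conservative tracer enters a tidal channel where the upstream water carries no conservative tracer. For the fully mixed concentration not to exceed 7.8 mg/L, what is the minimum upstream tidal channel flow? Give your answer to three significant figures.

Set C_mix = 7.8: (Q·0 + 18700·75.40) / (Q + 18700) = 7.8
→ Q = 18700·(75.40 − 7.8)/(7.8 − 0) = 162100 L/s.

162000 L/s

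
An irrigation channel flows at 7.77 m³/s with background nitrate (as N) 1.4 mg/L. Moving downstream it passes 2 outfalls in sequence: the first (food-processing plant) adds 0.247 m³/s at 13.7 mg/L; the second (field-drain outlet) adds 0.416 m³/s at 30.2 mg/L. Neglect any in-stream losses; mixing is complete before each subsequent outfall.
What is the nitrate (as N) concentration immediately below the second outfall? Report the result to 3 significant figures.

3.18 mg/L

After outfall 1: Q = 7.770 + 0.2470 = 8.017 m³/s; C = (7.770·1.400 + 0.2470·13.70)/8.017 = 1.779 mg/L.
After outfall 2: Q = 8.017 + 0.4160 = 8.433 m³/s; C = (8.017·1.779 + 0.4160·30.20)/8.433 = 3.181 mg/L.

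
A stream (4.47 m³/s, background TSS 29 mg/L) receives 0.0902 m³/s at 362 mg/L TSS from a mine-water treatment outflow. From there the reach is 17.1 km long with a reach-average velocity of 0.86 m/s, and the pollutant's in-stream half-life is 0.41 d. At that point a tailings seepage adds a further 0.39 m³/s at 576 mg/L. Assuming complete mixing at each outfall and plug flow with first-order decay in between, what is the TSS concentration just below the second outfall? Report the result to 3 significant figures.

After mixing, C = (4.470·29.00 + 0.09020·362.0) / 4.560 = 162.3/4.560 = 35.59 mg/L; combined flow 4.560 m³/s.
Travel time t = 17.1·1000 / 0.86 = 19880 s = 5.523 h.
Half-life 0.41 d → k = ln 2 / 0.41 = 1.691 d⁻¹.
After decay, C = 35.59 × e^(−kt) = 35.59 × 0.6777 = 24.12 mg/L.
Second outfall: C = (4.560·24.12 + 0.3900·576.0)/4.950 = 67.60 mg/L.

67.6 mg/L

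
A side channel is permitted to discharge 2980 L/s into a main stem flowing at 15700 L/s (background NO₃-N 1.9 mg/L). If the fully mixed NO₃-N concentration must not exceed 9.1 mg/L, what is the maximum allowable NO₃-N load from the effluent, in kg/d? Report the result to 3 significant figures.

Mass balance at the limit: 15700·1.900 + 2980·Cₑ = 18680·9.1 → Cₑ = 47.03 mg/L.
2980 L/s = 2.980 m³/s. Load = 2.980 m³/s × 47.03 g/m³ × 86 400 s/d = 12110 kg/d.

12100 kg/d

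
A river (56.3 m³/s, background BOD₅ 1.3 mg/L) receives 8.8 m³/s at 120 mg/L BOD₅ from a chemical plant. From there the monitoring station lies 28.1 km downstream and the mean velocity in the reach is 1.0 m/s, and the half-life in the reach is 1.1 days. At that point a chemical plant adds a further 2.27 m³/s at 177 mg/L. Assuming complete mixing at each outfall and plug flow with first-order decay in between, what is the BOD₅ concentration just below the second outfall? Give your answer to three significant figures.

Conservation of mass: C = (56.30·1.300 + 8.800·120.0) / 65.10 = 1129/65.10 = 17.35 mg/L; combined flow 65.10 m³/s.
Travel time t = 28.1·1000 / 1.0 = 28100 s = 7.806 h.
Half-life 1.1 d → k = ln 2 / 1.1 = 0.6301 d⁻¹.
First-order decay: C = 17.35·exp(−k·t) = 17.35·0.8147 = 14.13 mg/L.
At the second outfall, C = (65.10·14.13 + 2.270·177.0) / (65.10 + 2.270) = 19.62 mg/L.

19.6 mg/L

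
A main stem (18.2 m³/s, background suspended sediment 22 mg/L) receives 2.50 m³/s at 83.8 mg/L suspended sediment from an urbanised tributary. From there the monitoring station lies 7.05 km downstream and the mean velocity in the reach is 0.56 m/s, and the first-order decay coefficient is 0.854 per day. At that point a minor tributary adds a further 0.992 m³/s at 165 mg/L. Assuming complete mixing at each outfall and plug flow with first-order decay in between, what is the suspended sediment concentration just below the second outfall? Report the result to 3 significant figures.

32.4 mg/L

Conservation of mass: C = (18.20·22.00 + 2.500·83.80) / 20.70 = 609.9/20.70 = 29.46 mg/L; combined flow 20.70 m³/s.
Travel time t = 7.05·1000 / 0.56 = 12590 s = 3.497 h.
Applying C = C₀e^(−kt): 29.46 × 0.8830 = 26.02 mg/L.
At the second outfall, C = (20.70·26.02 + 0.9920·165.0) / (20.70 + 0.9920) = 32.37 mg/L.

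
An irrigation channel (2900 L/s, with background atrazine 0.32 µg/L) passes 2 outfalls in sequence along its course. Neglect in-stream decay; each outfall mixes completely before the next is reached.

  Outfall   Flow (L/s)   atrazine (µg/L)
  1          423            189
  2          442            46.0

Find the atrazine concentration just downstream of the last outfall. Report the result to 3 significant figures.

26.9 µg/L

Below outfall 1: Q → 3323 L/s, C = (2900·0.3200 + 423.0·189.0)/3323 = 24.34 µg/L.
Below outfall 2: Q → 3765 L/s, C = (3323·24.34 + 442.0·46.00)/3765 = 26.88 µg/L.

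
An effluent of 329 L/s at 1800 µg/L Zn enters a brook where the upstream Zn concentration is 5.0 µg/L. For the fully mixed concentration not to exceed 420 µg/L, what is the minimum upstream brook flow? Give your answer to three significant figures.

Set C_mix = 420: (Q·5.000 + 329.0·1800) / (Q + 329.0) = 420
→ Q = 329.0·(1800 − 420)/(420 − 5.000) = 1094 L/s.

1090 L/s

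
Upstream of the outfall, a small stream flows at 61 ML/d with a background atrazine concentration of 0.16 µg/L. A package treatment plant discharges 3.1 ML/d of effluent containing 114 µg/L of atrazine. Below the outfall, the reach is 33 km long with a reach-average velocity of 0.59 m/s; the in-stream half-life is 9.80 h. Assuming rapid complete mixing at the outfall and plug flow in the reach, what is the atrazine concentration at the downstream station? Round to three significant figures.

Flow-weighted average: C = (61.00·0.1600 + 3.100·114.0) / 64.10 = 363.2/64.10 = 5.666 µg/L.
Travel time t = 33·1000 / 0.59 = 55930 s = 15.54 h.
Half-life 9.80 h → k = ln 2 / 9.80 = 0.07073 h⁻¹ = 1.698 d⁻¹.
First-order decay: C = 5.666·exp(−k·t) = 5.666·0.3332 = 1.888 µg/L.

1.89 µg/L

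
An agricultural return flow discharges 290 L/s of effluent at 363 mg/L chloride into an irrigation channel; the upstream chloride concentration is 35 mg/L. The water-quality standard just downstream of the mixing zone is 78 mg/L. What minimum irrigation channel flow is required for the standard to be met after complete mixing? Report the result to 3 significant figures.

1920 L/s

Set C_mix = 78: (Q·35.00 + 290.0·363.0) / (Q + 290.0) = 78
→ Q = 290.0·(363.0 − 78)/(78 − 35.00) = 1922 L/s.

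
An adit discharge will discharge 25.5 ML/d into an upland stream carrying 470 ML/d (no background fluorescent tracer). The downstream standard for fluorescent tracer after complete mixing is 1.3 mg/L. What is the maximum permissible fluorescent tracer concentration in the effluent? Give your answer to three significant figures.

25.3 mg/L

At the limit, (Qr·Cr + Qe·Cₑ)/(Qr + Qe) = 1.3:
Cₑ = (495.5·1.3 − 470.0·0) / 25.50 = 25.26 mg/L.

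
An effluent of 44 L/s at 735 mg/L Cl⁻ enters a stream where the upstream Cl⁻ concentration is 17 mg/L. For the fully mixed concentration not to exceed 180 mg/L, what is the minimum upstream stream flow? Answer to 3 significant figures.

150 L/s

Set C_mix = 180: (Q·17.00 + 44.00·735.0) / (Q + 44.00) = 180
→ Q = 44.00·(735.0 − 180)/(180 − 17.00) = 149.8 L/s.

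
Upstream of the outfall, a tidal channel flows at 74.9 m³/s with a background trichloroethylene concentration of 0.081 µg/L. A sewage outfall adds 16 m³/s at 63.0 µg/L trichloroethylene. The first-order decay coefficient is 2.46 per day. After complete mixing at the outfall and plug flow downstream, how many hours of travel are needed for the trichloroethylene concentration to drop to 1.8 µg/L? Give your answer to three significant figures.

17.8 h

Flow-weighted average: C = (74.90·0.08100 + 16.00·63.00) / 90.90 = 1014/90.90 = 11.16 µg/L.
11.16·exp(−k·t) = 1.8 → t = ln(11.16/1.8)/k = 64070 s = 17.80 h.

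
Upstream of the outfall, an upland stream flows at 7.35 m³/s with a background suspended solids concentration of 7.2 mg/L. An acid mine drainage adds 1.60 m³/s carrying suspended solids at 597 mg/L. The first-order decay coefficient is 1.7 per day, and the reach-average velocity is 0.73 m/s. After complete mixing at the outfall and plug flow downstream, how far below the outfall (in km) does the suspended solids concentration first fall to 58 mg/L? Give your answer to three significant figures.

Mixed concentration C = ΣQC/ΣQ = (7.350·7.200 + 1.600·597.0) / 8.950 = 1008/8.950 = 112.6 mg/L.
Set 112.6·exp(−k·t) = 58 → t = ln(112.6/58)/k = 33730 s = 9.371 h.
Distance = v·t = 0.73·33730 = 24630 m = 24.63 km.

24.6 km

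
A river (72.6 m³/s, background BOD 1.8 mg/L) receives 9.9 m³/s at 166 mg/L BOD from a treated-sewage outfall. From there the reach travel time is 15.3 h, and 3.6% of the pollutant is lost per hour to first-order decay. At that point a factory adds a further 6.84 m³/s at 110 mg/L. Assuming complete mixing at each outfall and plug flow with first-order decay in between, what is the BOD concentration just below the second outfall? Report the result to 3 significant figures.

19.8 mg/L

Mixed concentration C = ΣQC/ΣQ = (72.60·1.800 + 9.900·166.0) / 82.50 = 1774/82.50 = 21.50 mg/L; combined flow 82.50 m³/s.
3.6%/h lost → k = −ln(1 − 0.036) = 0.03666 h⁻¹.
First-order decay: C = 21.50·exp(−k·t) = 21.50·0.5707 = 12.27 mg/L.
Second outfall: C = (82.50·12.27 + 6.840·110.0)/89.34 = 19.75 mg/L.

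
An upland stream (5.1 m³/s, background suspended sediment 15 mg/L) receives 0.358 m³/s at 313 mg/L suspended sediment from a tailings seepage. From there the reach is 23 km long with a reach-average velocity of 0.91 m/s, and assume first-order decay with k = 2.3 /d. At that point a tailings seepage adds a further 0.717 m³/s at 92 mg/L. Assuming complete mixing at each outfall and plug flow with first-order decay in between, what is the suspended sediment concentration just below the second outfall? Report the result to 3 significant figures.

Mass balance: C = (5.100·15.00 + 0.3580·313.0) / 5.458 = 188.6/5.458 = 34.55 mg/L; combined flow 5.458 m³/s.
Travel time t = 23·1000 / 0.91 = 25270 s = 7.021 h.
First-order decay: C = 34.55·exp(−k·t) = 34.55·0.5103 = 17.63 mg/L.
Second outfall: C = (5.458·17.63 + 0.7170·92.00)/6.175 = 26.26 mg/L.

26.3 mg/L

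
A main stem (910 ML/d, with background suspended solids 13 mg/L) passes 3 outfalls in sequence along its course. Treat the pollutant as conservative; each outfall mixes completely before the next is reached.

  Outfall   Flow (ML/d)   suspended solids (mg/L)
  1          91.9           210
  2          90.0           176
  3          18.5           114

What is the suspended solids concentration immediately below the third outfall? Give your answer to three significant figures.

Below outfall 1: Q → 1002 ML/d, C = (910.0·13.00 + 91.90·210.0)/1002 = 31.07 mg/L.
Below outfall 2: Q → 1092 ML/d, C = (1002·31.07 + 90.00·176.0)/1092 = 43.02 mg/L.
Below outfall 3: Q → 1110 ML/d, C = (1092·43.02 + 18.50·114.0)/1110 = 44.20 mg/L.

44.2 mg/L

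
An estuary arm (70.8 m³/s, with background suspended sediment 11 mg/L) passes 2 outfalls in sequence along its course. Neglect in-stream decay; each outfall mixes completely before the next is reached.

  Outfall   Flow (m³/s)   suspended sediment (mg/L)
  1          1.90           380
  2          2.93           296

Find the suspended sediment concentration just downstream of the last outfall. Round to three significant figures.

Below outfall 1: Q → 72.70 m³/s, C = (70.80·11.00 + 1.900·380.0)/72.70 = 20.64 mg/L.
Below outfall 2: Q → 75.63 m³/s, C = (72.70·20.64 + 2.930·296.0)/75.63 = 31.31 mg/L.

31.3 mg/L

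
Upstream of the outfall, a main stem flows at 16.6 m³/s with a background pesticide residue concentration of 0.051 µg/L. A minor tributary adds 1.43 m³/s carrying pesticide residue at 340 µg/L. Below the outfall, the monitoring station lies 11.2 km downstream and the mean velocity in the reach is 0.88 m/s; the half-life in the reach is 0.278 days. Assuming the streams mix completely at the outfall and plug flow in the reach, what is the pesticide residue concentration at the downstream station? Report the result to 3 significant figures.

Mass balance: C = (16.60·0.05100 + 1.430·340.0) / 18.03 = 487.0/18.03 = 27.01 µg/L.
Travel time t = 11.2·1000 / 0.88 = 12730 s = 3.535 h.
Half-life 0.278 d → k = ln 2 / 0.278 = 2.493 d⁻¹.
Decay over the reach: 27.01·exp(−kt) = 27.01·0.6926 = 18.71 µg/L.

18.7 µg/L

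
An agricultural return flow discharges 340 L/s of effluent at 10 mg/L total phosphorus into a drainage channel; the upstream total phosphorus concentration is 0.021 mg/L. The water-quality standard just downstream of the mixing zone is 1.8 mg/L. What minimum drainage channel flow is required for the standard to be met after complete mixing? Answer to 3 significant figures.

1570 L/s

Set C_mix = 1.8: (Q·0.02100 + 340.0·10.00) / (Q + 340.0) = 1.8
→ Q = 340.0·(10.00 − 1.8)/(1.8 − 0.02100) = 1567 L/s.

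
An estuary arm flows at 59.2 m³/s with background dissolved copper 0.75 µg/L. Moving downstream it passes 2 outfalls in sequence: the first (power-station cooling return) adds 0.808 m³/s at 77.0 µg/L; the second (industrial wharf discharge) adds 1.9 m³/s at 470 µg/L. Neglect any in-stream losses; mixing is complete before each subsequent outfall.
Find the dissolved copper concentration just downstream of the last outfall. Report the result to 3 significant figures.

Outfall 1: combined Q = 60.01 m³/s; C = (59.20·0.7500 + 0.8080·77.00)/60.01 = 1.777 µg/L.
Outfall 2: combined Q = 61.91 m³/s; C = (60.01·1.777 + 1.900·470.0)/61.91 = 16.15 µg/L.

16.1 µg/L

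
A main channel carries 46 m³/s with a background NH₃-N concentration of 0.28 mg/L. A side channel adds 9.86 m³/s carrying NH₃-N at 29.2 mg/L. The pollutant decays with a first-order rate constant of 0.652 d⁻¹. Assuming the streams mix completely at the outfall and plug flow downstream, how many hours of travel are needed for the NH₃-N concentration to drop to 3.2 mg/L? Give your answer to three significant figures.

Conservation of mass: C = (46.00·0.2800 + 9.860·29.20) / 55.86 = 300.8/55.86 = 5.385 mg/L.
5.385·exp(−k·t) = 3.2 → t = ln(5.385/3.2)/k = 68960 s = 19.16 h.

19.2 h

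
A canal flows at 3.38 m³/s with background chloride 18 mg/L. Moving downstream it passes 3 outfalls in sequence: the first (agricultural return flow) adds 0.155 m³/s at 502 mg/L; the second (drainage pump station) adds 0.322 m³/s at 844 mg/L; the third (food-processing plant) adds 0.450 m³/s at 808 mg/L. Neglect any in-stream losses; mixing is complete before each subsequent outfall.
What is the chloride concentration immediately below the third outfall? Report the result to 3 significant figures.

After outfall 1: Q = 3.380 + 0.1550 = 3.535 m³/s; C = (3.380·18.00 + 0.1550·502.0)/3.535 = 39.22 mg/L.
After outfall 2: Q = 3.535 + 0.3220 = 3.857 m³/s; C = (3.535·39.22 + 0.3220·844.0)/3.857 = 106.4 mg/L.
After outfall 3: Q = 3.857 + 0.4500 = 4.307 m³/s; C = (3.857·106.4 + 0.4500·808.0)/4.307 = 179.7 mg/L.

180 mg/L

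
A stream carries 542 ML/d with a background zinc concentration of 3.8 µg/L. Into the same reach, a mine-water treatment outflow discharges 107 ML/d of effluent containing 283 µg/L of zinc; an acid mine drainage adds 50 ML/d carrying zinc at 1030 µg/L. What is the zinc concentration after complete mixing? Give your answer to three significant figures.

120 µg/L

Mixed concentration C = ΣQC/ΣQ = (542.0·3.800 + 107.0·283.0 + 50.00·1030) / 699.0 = 83840/699.0 = 119.9 µg/L.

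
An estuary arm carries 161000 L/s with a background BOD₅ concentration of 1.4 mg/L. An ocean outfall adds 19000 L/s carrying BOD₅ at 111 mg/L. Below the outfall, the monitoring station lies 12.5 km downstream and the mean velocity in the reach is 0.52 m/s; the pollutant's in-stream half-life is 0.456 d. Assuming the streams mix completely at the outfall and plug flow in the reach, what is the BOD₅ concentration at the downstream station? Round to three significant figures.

After mixing, C = (161000·1.400 + 19000·111.0) / 180000 = 2334000/180000 = 12.97 mg/L.
Travel time t = 12.5·1000 / 0.52 = 24040 s = 6.677 h.
Half-life 0.456 d → k = ln 2 / 0.456 = 1.520 d⁻¹.
Applying C = C₀e^(−kt): 12.97 × 0.6551 = 8.496 mg/L.

8.50 mg/L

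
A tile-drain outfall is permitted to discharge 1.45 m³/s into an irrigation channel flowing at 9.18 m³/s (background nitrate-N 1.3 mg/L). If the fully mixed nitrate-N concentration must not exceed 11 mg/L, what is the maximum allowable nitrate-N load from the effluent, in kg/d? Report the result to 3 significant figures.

Mass balance at the limit: 9.180·1.300 + 1.450·Cₑ = 10.63·11 → Cₑ = 72.41 mg/L.
Load = 1.450 m³/s × 72.41 g/m³ × 86 400 s/d = 9072 kg/d.

9070 kg/d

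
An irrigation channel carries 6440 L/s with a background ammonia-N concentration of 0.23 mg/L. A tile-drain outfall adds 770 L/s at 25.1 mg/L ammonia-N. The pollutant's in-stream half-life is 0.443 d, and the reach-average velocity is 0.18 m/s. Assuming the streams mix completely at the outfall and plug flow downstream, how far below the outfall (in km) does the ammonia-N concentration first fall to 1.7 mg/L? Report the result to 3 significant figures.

5.26 km

Conservation of mass: C = (6440·0.2300 + 770.0·25.10) / 7210 = 20810/7210 = 2.886 mg/L.
Half-life 0.443 d → k = ln 2 / 0.443 = 1.565 d⁻¹.
Set 2.886·exp(−k·t) = 1.7 → t = ln(2.886/1.7)/k = 29220 s = 8.118 h.
Distance = v·t = 0.18·29220 = 5260 m = 5.260 km.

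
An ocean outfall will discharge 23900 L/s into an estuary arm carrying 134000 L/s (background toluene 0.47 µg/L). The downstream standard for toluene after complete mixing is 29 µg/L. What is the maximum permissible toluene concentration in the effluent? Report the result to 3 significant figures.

189 µg/L

At the limit, (Qr·Cr + Qe·Cₑ)/(Qr + Qe) = 29:
Cₑ = (157900·29 − 134000·0.4700) / 23900 = 189.0 µg/L.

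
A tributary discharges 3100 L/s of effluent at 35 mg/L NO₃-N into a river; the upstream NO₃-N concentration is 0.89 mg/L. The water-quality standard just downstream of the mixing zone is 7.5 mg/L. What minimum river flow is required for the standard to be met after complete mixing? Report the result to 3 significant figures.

Set C_mix = 7.5: (Q·0.8900 + 3100·35.00) / (Q + 3100) = 7.5
→ Q = 3100·(35.00 − 7.5)/(7.5 − 0.8900) = 12900 L/s.

12900 L/s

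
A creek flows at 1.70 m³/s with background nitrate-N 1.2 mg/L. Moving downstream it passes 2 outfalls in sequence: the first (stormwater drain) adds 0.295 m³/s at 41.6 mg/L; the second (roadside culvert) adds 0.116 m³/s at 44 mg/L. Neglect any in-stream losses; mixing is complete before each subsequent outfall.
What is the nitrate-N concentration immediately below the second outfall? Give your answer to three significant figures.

Outfall 1: combined Q = 1.995 m³/s; C = (1.700·1.200 + 0.2950·41.60)/1.995 = 7.174 mg/L.
Outfall 2: combined Q = 2.111 m³/s; C = (1.995·7.174 + 0.1160·44.00)/2.111 = 9.198 mg/L.

9.20 mg/L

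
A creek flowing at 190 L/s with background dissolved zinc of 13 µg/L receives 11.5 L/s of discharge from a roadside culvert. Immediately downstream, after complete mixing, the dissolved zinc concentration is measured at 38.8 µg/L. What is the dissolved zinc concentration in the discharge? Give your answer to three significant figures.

Mass balance: 190.0·13.00 + 11.50·Cₑ = 201.5·38.80
→ Cₑ = (201.5·38.80 − 190.0·13.00) / 11.50 = 465.1 µg/L.

465 µg/L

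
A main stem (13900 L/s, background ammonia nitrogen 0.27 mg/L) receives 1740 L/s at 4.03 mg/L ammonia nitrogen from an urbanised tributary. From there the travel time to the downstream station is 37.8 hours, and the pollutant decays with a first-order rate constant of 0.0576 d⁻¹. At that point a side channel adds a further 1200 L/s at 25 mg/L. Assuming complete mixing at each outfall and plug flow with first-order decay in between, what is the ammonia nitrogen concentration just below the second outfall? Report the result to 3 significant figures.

2.37 mg/L

Mixed concentration C = ΣQC/ΣQ = (13900·0.2700 + 1740·4.030) / 15640 = 10770/15640 = 0.6883 mg/L; combined flow 15640 L/s.
First-order decay: C = 0.6883·exp(−k·t) = 0.6883·0.9133 = 0.6286 mg/L.
Second outfall: C = (15640·0.6286 + 1200·25.00)/16840 = 2.365 mg/L.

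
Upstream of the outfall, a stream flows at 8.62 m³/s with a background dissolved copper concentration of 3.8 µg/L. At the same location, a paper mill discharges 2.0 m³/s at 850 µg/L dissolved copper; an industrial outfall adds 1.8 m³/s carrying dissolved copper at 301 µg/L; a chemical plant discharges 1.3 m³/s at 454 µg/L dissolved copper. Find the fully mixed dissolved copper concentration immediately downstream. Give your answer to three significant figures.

209 µg/L

Flow-weighted average: C = (8.620·3.800 + 2.000·850.0 + 1.800·301.0 + 1.300·454.0) / 13.72 = 2865/13.72 = 208.8 µg/L.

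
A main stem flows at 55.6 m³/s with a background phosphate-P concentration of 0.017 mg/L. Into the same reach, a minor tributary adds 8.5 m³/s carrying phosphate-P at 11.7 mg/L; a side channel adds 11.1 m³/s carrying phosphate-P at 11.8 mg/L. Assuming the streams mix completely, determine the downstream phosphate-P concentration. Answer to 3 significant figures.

After mixing, C = (55.60·0.01700 + 8.500·11.70 + 11.10·11.80) / 75.20 = 231.4/75.20 = 3.077 mg/L.

3.08 mg/L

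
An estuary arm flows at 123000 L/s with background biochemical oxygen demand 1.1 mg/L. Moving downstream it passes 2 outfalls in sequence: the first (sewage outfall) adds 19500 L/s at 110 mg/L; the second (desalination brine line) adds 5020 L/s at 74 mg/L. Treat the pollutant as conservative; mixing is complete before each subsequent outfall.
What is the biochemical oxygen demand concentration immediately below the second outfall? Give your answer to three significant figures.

18.0 mg/L

Below outfall 1: Q → 142500 L/s, C = (123000·1.100 + 19500·110.0)/142500 = 16.00 mg/L.
Below outfall 2: Q → 147500 L/s, C = (142500·16.00 + 5020·74.00)/147500 = 17.98 mg/L.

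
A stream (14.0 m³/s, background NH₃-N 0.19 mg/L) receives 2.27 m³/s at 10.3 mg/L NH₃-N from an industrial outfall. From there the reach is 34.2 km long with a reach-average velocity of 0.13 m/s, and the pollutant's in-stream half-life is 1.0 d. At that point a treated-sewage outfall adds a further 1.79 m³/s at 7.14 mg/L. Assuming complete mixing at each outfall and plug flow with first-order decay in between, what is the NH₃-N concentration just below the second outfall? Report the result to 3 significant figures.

Mixed concentration C = ΣQC/ΣQ = (14.00·0.1900 + 2.270·10.30) / 16.27 = 26.04/16.27 = 1.601 mg/L; combined flow 16.27 m³/s.
Travel time t = 34.2·1000 / 0.13 = 263100 s = 73.08 h.
Half-life 1.0 d → k = ln 2 / 1.0 = 0.6931 d⁻¹.
Applying C = C₀e^(−kt): 1.601 × 0.1212 = 0.1939 mg/L.
At the second outfall, C = (16.27·0.1939 + 1.790·7.140) / (16.27 + 1.790) = 0.8824 mg/L.

0.882 mg/L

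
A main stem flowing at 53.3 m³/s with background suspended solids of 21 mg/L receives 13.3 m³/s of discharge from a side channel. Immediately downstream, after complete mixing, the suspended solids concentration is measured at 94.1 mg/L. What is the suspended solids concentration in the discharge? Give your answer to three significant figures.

Mass balance: 53.30·21.00 + 13.30·Cₑ = 66.60·94.10
→ Cₑ = (66.60·94.10 − 53.30·21.00) / 13.30 = 387.0 mg/L.

387 mg/L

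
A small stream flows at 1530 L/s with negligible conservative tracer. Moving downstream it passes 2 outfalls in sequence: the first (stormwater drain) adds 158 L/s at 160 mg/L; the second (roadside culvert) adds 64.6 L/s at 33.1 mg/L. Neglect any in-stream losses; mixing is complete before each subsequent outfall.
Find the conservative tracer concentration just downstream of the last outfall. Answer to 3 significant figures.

Below outfall 1: Q → 1688 L/s, C = (1530·0 + 158.0·160.0)/1688 = 14.98 mg/L.
Below outfall 2: Q → 1753 L/s, C = (1688·14.98 + 64.60·33.10)/1753 = 15.64 mg/L.

15.6 mg/L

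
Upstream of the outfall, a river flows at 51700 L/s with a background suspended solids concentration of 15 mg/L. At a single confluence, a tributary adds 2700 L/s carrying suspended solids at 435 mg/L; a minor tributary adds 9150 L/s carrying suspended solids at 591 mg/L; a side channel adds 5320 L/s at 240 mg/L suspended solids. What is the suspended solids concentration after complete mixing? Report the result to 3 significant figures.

125 mg/L

Mixed concentration C = ΣQC/ΣQ = (51700·15.00 + 2700·435.0 + 9150·591.0 + 5320·240.0) / 68870 = 8634000/68870 = 125.4 mg/L.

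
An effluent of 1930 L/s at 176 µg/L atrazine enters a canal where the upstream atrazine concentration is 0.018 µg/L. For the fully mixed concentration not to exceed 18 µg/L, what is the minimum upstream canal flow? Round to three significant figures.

17000 L/s

Set C_mix = 18: (Q·0.01800 + 1930·176.0) / (Q + 1930) = 18
→ Q = 1930·(176.0 − 18)/(18 − 0.01800) = 16960 L/s.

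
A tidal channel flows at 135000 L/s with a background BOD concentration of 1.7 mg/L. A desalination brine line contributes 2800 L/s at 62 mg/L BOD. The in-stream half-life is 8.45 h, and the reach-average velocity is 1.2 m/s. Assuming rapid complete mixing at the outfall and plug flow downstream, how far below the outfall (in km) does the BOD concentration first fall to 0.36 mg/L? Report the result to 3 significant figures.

110 km

Conservation of mass: C = (135000·1.700 + 2800·62.00) / 137800 = 403100/137800 = 2.925 mg/L.
Half-life 8.45 h → k = ln 2 / 8.45 = 0.08203 h⁻¹ = 1.969 d⁻¹.
Set 2.925·exp(−k·t) = 0.36 → t = ln(2.925/0.36)/k = 91940 s = 25.54 h.
Distance = v·t = 1.2·91940 = 110300 m = 110.3 km.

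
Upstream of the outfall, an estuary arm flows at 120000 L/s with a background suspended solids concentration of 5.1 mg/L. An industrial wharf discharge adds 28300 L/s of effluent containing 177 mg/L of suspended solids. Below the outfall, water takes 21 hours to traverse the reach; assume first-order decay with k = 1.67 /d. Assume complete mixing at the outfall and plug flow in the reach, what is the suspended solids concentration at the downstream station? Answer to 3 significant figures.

8.79 mg/L

Conservation of mass: C = (120000·5.100 + 28300·177.0) / 148300 = 5621000/148300 = 37.90 mg/L.
Applying C = C₀e^(−kt): 37.90 × 0.2319 = 8.792 mg/L.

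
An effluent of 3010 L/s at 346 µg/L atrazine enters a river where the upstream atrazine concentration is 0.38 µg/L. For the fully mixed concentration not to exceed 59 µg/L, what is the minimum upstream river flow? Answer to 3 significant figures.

Set C_mix = 59: (Q·0.3800 + 3010·346.0) / (Q + 3010) = 59
→ Q = 3010·(346.0 − 59)/(59 − 0.3800) = 14740 L/s.

14700 L/s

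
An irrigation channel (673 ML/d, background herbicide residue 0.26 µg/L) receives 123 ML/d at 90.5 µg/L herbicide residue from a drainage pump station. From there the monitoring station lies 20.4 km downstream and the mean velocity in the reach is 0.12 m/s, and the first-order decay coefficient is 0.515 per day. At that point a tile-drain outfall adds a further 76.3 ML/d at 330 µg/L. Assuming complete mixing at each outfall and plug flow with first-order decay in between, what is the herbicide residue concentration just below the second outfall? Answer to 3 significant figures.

33.6 µg/L

Conservation of mass: C = (673.0·0.2600 + 123.0·90.50) / 796.0 = 11310/796.0 = 14.20 µg/L; combined flow 796.0 ML/d.
Travel time t = 20.4·1000 / 0.12 = 170000 s = 47.22 h.
First-order decay: C = 14.20·exp(−k·t) = 14.20·0.3630 = 5.156 µg/L.
Second outfall: C = (796.0·5.156 + 76.30·330.0)/872.3 = 33.57 µg/L.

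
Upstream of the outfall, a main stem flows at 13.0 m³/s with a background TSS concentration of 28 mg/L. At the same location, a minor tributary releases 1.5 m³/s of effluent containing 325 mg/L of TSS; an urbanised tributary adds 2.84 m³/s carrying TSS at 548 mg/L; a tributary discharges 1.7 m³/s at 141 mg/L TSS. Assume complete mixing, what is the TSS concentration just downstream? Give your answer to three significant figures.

139 mg/L

Mass balance: C = (13.00·28.00 + 1.500·325.0 + 2.840·548.0 + 1.700·141.0) / 19.04 = 2648/19.04 = 139.1 mg/L.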